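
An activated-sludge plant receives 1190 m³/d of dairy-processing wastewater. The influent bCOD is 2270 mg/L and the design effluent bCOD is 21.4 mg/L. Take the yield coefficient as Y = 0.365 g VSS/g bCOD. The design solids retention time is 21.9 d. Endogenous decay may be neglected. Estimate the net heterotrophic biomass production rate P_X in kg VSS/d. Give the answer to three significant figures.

P_X ≈ 977 kg VSS/d

With endogenous decay neglected, the observed yield equals the true yield: Y_obs = Y = 0.365 g VSS/g bCOD.
Mass of bCOD removed per day: Q(S₀ − S) = 1190 × 2249 g/m³ = 2676 kg/d.
P_X = Y_obs · Q(S₀ − S) = 0.3650 × 2676 = 976.7 kg VSS/d.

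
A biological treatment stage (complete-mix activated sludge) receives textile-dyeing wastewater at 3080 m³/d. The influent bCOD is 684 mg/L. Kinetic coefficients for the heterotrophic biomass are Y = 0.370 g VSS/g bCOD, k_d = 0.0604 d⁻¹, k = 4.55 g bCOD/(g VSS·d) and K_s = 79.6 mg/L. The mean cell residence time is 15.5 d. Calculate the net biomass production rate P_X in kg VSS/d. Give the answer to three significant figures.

For a completely mixed reactor with recycle the Lawrence–McCarty relation gives S = K_s·(1 + k_d·θ_c) / [θ_c·(Y·k − k_d) − 1] = 79.6 × (1 + 0.0604 × 15.5) / [15.5 × (0.370 × 4.55 − 0.0604) − 1] = 154.1 / 24.16 = 6.380 mg/L.
The observed yield is Y_obs = Y/(1 + k_d·θ_c) = 0.370 / (1 + 0.0604 × 15.5) = 0.370 / 1.936 = 0.1911 g VSS per g bCOD removed.
Mass of bCOD removed per day: Q(S₀ − S) = 3080 × 677.6 g/m³ = 2087 kg/d.
Net biomass production P_X = Y_obs × Q·(S₀ − S) = 0.1911 × 2087 = 398.8 kg VSS/d.

P_X ≈ 399 kg VSS/d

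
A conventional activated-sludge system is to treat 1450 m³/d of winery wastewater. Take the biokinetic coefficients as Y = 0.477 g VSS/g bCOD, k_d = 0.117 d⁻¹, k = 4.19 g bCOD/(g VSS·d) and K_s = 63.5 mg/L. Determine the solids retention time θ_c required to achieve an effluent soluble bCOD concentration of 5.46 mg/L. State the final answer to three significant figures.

At the target effluent, Y k S/(K_s+S) = 0.477×4.19×5.46/68.96 = 0.1582 d⁻¹.
Then 1/θ_c = μ − k_d = 0.1582 − 0.117 = 0.04124 d⁻¹, giving θ_c = 24.25 d.

θ_c ≈ 24.2 d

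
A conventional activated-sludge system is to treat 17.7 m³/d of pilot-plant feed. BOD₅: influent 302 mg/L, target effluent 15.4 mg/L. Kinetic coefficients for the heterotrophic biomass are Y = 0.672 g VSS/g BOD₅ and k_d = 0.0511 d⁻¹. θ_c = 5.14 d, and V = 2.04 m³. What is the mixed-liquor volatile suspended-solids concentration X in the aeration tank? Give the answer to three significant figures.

X ≈ 6800 mg/L

Solving the biomass balance for X: X = Y Q (S₀−S) θ_c / [V (1+k_d θ_c)] = 0.672 × 17.7 × (302 − 15.4) × 5.14 / [2.04 × (1 + 0.0511 × 5.14)] = 6802 mg/L.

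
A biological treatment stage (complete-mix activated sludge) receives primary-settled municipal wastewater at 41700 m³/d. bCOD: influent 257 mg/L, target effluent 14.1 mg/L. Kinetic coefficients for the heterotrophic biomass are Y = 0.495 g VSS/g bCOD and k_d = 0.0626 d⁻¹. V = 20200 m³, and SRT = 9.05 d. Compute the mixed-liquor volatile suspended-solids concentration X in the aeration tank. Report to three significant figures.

X = Y·Q·ΔS·θ_c / [V·(1 + k_d θ_c)] = 0.495 × 41700 × (257 − 14.1) × 9.05 / [20200 × (1 + 0.0626 × 9.05)] = 1434 mg/L.

X ≈ 1430 mg/L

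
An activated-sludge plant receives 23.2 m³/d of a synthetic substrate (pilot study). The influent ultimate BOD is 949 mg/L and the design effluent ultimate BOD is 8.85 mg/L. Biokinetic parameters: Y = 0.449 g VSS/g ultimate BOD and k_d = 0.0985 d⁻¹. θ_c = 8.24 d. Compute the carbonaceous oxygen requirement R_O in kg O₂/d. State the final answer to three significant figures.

R_O ≈ 14.1 kg O₂/d

The observed yield is Y_obs = Y/(1 + k_d·θ_c) = 0.449 / (1 + 0.0985 × 8.24) = 0.449 / 1.812 = 0.2478 g VSS per g ultimate BOD removed.
Q·(S₀ − S) = 23.2 × (949 − 8.85) × 10⁻³ = 21.81 kg/d removed.
Net sludge production P_X = 0.2478 × 21.81 = 5.406 kg VSS/d.
R_O = Q·(S₀ − S) − 1.42·P_X = 21.81 − 1.42 × 5.406 = 14.14 kg O₂/d.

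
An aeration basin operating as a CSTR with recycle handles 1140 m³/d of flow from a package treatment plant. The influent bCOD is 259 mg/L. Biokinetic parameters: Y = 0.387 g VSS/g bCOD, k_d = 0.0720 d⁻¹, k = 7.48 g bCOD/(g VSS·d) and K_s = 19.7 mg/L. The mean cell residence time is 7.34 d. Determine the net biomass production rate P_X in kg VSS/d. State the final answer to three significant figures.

P_X ≈ 74.3 kg VSS/d

For a completely mixed reactor with recycle the Lawrence–McCarty relation gives S = K_s·(1 + k_d·θ_c) / [θ_c·(Y·k − k_d) − 1] = 19.7 × (1 + 0.0720 × 7.34) / [7.34 × (0.387 × 7.48 − 0.0720) − 1] = 30.11 / 19.72 = 1.527 mg/L.
Observed yield with endogenous decay: Y_obs = Y / (1 + k_d·θ_c) = 0.387 / (1 + 0.0720 × 7.34) = 0.387 / 1.528 = 0.2532 g VSS/g bCOD.
Mass of bCOD removed per day: Q(S₀ − S) = 1140 × 257.5 g/m³ = 293.5 kg/d.
Net biomass production P_X = Y_obs × Q·(S₀ − S) = 0.2532 × 293.5 = 74.32 kg VSS/d.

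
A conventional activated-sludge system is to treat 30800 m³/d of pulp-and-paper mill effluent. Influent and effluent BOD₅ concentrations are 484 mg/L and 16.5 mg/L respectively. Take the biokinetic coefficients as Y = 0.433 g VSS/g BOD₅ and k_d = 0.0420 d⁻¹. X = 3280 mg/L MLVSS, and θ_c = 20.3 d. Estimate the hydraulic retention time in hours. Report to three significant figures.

τ ≈ 16.2 h

Rearranging the biomass balance for a CMAS with decay, V = Y·Q·ΔS·θ_c / [X·(1+k_d θ_c)] = 0.433 × 30800 × (484 − 16.5) × 20.3 / [3280 × (1 + 0.0420 × 20.3)] = 1.27×10^8 / 6077 = 20829 m³.
Hydraulic retention time τ = V/Q = 20829 / 30800 = 0.6763 d = 16.23 h.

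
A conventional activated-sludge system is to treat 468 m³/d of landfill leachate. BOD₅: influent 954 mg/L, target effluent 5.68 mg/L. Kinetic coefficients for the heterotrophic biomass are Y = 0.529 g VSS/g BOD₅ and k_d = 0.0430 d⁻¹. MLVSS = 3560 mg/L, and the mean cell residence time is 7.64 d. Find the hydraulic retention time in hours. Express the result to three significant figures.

τ ≈ 19.4 h

Rearranging the biomass balance for a CMAS with decay, V = Y·Q·ΔS·θ_c / [X·(1+k_d θ_c)] = 0.529 × 468 × (954 − 5.68) × 7.64 / [3560 × (1 + 0.0430 × 7.64)] = 1.79×10^6 / 4730 = 379.3 m³.
HRT = V/Q = 379.3 m³ / 468 m³·d⁻¹ = 0.8104 d × 24 = 19.45 h.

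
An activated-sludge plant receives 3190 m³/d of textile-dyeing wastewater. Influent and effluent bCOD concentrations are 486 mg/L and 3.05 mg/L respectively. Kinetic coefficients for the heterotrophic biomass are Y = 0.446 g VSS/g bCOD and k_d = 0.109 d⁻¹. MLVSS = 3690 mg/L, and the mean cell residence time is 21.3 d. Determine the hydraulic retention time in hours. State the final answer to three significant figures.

τ ≈ 8.98 h

Steady-state biomass mass balance: V·X·(1 + k_d·θ_c) = Y·Q·(S₀ − S)·θ_c, so V = 0.446 × 3190 × (486 − 3.05) × 21.3 / [3690 × (1 + 0.109 × 21.3)] = 1.46×10^7 / 12257 = 1194 m³.
Hydraulic retention time τ = V/Q = 1194 / 3190 = 0.3743 d = 8.983 h.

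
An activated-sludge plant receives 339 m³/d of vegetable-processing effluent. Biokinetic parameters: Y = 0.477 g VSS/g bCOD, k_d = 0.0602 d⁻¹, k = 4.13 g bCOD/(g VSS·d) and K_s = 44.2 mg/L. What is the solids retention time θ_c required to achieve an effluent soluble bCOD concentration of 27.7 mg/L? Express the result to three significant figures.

At the target effluent, Y k S/(K_s+S) = 0.477×4.13×27.7/71.90 = 0.7590 d⁻¹.
Then 1/θ_c = μ − k_d = 0.7590 − 0.0602 = 0.6988 d⁻¹, giving θ_c = 1.431 d.

θ_c ≈ 1.43 d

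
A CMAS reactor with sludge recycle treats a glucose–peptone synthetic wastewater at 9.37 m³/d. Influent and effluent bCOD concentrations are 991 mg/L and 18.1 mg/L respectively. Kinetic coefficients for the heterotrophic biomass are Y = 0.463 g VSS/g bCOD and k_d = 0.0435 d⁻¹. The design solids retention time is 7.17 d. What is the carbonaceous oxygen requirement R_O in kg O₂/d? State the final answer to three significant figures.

R_O ≈ 4.55 kg O₂/d

Y_obs = Y / (1 + k_d θ_c) = 0.463 / (1 + 0.0435 × 7.17) = 0.463 / 1.312 = 0.3529.
ΔS = 991 − 18.1 = 972.9 mg/L, so the substrate removal rate is 9.37 × 972.9/1000 = 9.116 kg bCOD/d.
Biomass synthesised: P_X = Y_obs × 9.116 = 3.217 kg VSS/d.
R_O = Q·(S₀ − S) − 1.42·P_X = 9.116 − 1.42 × 3.217 = 4.548 kg O₂/d.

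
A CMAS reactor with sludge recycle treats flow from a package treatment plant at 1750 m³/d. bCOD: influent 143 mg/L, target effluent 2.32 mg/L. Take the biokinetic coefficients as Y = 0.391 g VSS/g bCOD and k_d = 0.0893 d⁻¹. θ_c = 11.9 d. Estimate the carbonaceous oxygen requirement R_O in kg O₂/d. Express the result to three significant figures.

R_O ≈ 180 kg O₂/d

Observed yield with endogenous decay: Y_obs = Y / (1 + k_d·θ_c) = 0.391 / (1 + 0.0893 × 11.9) = 0.391 / 2.063 = 0.1896 g VSS/g bCOD.
Substrate removed = Q·(S₀ − S) = 1750 m³/d × (143 − 2.32) g/m³ = 2.46×10^5 g/d = 246.2 kg/d.
P_X = Y_obs·Q·(S₀ − S) = 0.1896 × 246.2 = 46.67 kg VSS/d.
R_O = Q·(S₀ − S) − 1.42·P_X = 246.2 − 1.42 × 46.67 = 179.9 kg O₂/d.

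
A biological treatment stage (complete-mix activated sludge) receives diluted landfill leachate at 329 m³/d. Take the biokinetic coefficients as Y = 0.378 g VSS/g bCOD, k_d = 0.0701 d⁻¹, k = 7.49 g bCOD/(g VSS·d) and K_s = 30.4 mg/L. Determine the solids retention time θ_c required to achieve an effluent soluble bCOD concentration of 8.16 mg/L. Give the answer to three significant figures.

θ_c ≈ 1.89 d

At the target effluent, Y k S/(K_s+S) = 0.378×7.49×8.16/38.56 = 0.5991 d⁻¹.
Then 1/θ_c = μ − k_d = 0.5991 − 0.0701 = 0.5290 d⁻¹, giving θ_c = 1.890 d.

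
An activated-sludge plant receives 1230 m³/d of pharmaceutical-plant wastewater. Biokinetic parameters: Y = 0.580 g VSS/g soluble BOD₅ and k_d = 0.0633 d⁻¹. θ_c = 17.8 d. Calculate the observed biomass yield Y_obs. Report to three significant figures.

Y_obs ≈ 0.273 g VSS/g soluble BOD₅

Y_obs = Y / (1 + k_d θ_c) = 0.580 / (1 + 0.0633 × 17.8) = 0.580 / 2.127 = 0.2727.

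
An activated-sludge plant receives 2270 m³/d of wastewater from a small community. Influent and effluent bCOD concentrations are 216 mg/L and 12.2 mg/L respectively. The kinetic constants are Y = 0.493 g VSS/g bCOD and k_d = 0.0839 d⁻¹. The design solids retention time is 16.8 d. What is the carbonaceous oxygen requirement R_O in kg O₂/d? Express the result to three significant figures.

R_O ≈ 328 kg O₂/d

The observed yield is Y_obs = Y/(1 + k_d·θ_c) = 0.493 / (1 + 0.0839 × 16.8) = 0.493 / 2.410 = 0.2046 g VSS per g bCOD removed.
ΔS = 216 − 12.2 = 203.8 mg/L, so the substrate removal rate is 2270 × 203.8/1000 = 462.6 kg bCOD/d.
Biomass synthesised: P_X = Y_obs × 462.6 = 94.66 kg VSS/d.
R_O = Q·(S₀ − S) − 1.42·P_X = 462.6 − 1.42 × 94.66 = 328.2 kg O₂/d.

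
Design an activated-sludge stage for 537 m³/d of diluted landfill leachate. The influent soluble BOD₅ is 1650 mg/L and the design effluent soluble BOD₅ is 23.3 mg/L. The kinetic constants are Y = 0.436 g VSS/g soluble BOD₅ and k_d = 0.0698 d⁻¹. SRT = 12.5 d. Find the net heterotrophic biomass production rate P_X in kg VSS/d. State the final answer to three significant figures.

Correct the yield for decay: Y_obs = Y/(1 + k_d θ_c) = 0.436 / (1 + 0.0698 × 12.5) = 0.436 / 1.873 = 0.2328.
Mass of soluble BOD₅ removed per day: Q(S₀ − S) = 537 × 1627 g/m³ = 873.5 kg/d.
Net biomass production P_X = Y_obs × Q·(S₀ − S) = 0.2328 × 873.5 = 203.4 kg VSS/d.

P_X ≈ 203 kg VSS/d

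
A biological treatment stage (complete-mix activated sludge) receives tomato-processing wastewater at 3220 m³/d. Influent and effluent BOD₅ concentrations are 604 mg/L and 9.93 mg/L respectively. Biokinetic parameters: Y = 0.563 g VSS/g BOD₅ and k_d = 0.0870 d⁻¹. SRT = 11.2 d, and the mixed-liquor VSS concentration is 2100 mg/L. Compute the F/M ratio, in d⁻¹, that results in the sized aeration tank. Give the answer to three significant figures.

F/M ≈ 0.318 d⁻¹

From the SRT design equation V = Y Q (S₀−S) θ_c / [X (1 + k_d θ_c)] = 0.563 × 3220 × (604 − 9.93) × 11.2 / [2100 × (1 + 0.0870 × 11.2)] = 1.21×10^7 / 4146 = 2909 m³.
Food-to-microorganism ratio F/M = Q S₀ / (V X) = 3220 × 604 / (2909 × 2100) = 0.3184 d⁻¹.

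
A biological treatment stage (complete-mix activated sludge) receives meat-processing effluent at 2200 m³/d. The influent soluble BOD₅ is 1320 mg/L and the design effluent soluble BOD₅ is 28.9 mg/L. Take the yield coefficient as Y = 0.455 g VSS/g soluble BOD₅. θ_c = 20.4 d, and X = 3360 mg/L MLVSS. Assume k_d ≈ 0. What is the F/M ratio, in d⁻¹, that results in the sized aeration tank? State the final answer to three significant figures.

V·X = Y·Q·ΔS·θ_c gives V = 0.455 × 2200 × (1320 − 28.9) × 20.4 / 3360 = 7847 m³.
Food-to-microorganism ratio F/M = Q S₀ / (V X) = 2200 × 1320 / (7847 × 3360) = 0.1101 d⁻¹.

F/M ≈ 0.110 d⁻¹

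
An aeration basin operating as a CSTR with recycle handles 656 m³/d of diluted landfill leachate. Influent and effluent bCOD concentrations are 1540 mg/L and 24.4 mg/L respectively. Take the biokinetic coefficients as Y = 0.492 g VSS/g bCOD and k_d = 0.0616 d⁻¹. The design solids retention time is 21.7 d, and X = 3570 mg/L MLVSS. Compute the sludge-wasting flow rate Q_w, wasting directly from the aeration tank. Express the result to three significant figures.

From the SRT design equation V = Y Q (S₀−S) θ_c / [X (1 + k_d θ_c)] = 0.492 × 656 × (1540 − 24.4) × 21.7 / [3570 × (1 + 0.0616 × 21.7)] = 1.06×10^7 / 8342 = 1272 m³.
Wasting from the aeration tank: Q_w = V / θ_c = 1272 / 21.7 = 58.64 m³/d.

Q_w ≈ 58.6 m³/d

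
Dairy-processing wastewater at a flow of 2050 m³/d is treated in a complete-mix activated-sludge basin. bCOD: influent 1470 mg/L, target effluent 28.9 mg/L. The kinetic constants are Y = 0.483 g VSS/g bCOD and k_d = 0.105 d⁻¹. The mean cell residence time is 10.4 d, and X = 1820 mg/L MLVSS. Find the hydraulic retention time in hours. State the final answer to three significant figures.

τ ≈ 45.6 h

From the SRT design equation V = Y Q (S₀−S) θ_c / [X (1 + k_d θ_c)] = 0.483 × 2050 × (1470 − 28.9) × 10.4 / [1820 × (1 + 0.105 × 10.4)] = 1.48×10^7 / 3807 = 3898 m³.
HRT = V/Q = 3898 m³ / 2050 m³·d⁻¹ = 1.901 d × 24 = 45.63 h.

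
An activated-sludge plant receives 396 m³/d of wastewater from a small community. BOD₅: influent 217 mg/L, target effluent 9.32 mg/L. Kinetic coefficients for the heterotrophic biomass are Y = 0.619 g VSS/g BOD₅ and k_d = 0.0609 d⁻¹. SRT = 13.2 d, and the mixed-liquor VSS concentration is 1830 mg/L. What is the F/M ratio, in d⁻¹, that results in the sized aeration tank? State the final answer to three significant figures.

F/M ≈ 0.231 d⁻¹

Rearranging the biomass balance for a CMAS with decay, V = Y·Q·ΔS·θ_c / [X·(1+k_d θ_c)] = 0.619 × 396 × (217 − 9.32) × 13.2 / [1830 × (1 + 0.0609 × 13.2)] = 6.72×10^5 / 3301 = 203.6 m³.
Food-to-microorganism ratio F/M = Q S₀ / (V X) = 396 × 217 / (203.6 × 1830) = 0.2307 d⁻¹.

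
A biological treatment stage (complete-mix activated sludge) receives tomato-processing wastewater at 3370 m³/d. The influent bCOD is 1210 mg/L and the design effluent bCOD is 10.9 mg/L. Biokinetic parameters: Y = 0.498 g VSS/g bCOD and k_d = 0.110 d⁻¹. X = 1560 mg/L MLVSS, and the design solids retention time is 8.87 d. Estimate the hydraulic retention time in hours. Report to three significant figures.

τ ≈ 41.2 h

Steady-state biomass mass balance: V·X·(1 + k_d·θ_c) = Y·Q·(S₀ − S)·θ_c, so V = 0.498 × 3370 × (1210 − 10.9) × 8.87 / [1560 × (1 + 0.110 × 8.87)] = 1.79×10^7 / 3082 = 5792 m³.
τ = V/Q = 5792/3370 = 1.719 d, or 41.25 h.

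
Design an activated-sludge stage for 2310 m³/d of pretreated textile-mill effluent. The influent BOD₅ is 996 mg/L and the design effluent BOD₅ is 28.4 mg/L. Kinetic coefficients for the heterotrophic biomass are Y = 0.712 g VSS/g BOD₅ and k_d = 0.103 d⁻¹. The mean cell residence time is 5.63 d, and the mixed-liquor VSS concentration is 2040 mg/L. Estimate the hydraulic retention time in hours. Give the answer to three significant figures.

Steady-state biomass mass balance: V·X·(1 + k_d·θ_c) = Y·Q·(S₀ − S)·θ_c, so V = 0.712 × 2310 × (996 − 28.4) × 5.63 / [2040 × (1 + 0.103 × 5.63)] = 8.96×10^6 / 3223 = 2780 m³.
τ = V/Q = 2780/2310 = 1.203 d, or 28.88 h.

τ ≈ 28.9 h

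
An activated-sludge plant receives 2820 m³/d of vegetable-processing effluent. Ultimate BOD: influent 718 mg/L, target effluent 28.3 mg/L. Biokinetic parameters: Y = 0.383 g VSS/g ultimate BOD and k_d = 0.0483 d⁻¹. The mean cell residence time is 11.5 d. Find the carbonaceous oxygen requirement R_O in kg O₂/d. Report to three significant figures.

The observed yield is Y_obs = Y/(1 + k_d·θ_c) = 0.383 / (1 + 0.0483 × 11.5) = 0.383 / 1.555 = 0.2462 g VSS per g ultimate BOD removed.
Mass of ultimate BOD removed per day: Q(S₀ − S) = 2820 × 689.7 g/m³ = 1945 kg/d.
P_X = Y_obs·Q·(S₀ − S) = 0.2462 × 1945 = 478.9 kg VSS/d.
R_O = Q·ΔS − 1.42 P_X = 1945 − 680.0 = 1265 kg O₂/d.

R_O ≈ 1260 kg O₂/d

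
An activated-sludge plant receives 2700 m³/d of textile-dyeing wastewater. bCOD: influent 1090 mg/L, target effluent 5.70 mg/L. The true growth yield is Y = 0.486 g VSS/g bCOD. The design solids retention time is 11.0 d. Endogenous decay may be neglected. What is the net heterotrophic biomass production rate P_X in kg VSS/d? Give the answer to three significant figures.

With endogenous decay neglected, the observed yield equals the true yield: Y_obs = Y = 0.486 g VSS/g bCOD.
ΔS = 1090 − 5.70 = 1084 mg/L, so the substrate removal rate is 2700 × 1084/1000 = 2928 kg bCOD/d.
Net biomass production P_X = Y_obs × Q·(S₀ − S) = 0.4860 × 2928 = 1423 kg VSS/d.

P_X ≈ 1420 kg VSS/d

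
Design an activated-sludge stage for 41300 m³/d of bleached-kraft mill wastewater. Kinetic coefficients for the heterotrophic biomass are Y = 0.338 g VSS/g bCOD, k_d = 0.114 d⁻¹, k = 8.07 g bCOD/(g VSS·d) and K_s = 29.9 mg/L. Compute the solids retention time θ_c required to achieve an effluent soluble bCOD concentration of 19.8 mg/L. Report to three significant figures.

At the target effluent, Y k S/(K_s+S) = 0.338×8.07×19.8/49.70 = 1.087 d⁻¹.
Then 1/θ_c = μ − k_d = 1.087 − 0.114 = 0.9727 d⁻¹, giving θ_c = 1.028 d.

θ_c ≈ 1.03 d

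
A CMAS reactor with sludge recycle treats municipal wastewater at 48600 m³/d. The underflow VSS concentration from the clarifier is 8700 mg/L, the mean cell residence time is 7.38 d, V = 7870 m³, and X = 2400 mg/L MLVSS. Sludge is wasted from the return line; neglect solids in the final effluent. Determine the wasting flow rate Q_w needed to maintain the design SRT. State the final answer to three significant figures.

Wasting from the return line (neglecting effluent solids): Q_w = V·X / (θ_c·X_r) = 7870 × 2400 / (7.38 × 8700) = 294.2 m³/d.

Q_w ≈ 294 m³/d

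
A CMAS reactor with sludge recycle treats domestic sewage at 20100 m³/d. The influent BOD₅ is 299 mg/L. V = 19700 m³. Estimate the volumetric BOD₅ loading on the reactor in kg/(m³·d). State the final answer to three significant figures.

L_v = Q S₀ / V = 20100 × 299 × 10⁻³ / 19700 = 0.3051 kg/(m³·d).

L_v ≈ 0.305 kg BOD₅/(m³·d)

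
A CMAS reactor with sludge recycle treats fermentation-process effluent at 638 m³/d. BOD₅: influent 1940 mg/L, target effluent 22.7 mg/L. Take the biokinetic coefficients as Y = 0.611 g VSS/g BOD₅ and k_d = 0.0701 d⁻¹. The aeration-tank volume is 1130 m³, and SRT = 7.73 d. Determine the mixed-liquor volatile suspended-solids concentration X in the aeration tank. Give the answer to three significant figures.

From V·X·(1 + k_d·θ_c) = Y·Q·(S₀ − S)·θ_c: X = 0.611 × 638 × (1940 − 22.7) × 7.73 / [1130 × (1 + 0.0701 × 7.73)] = 3316 mg/L.

X ≈ 3320 mg/L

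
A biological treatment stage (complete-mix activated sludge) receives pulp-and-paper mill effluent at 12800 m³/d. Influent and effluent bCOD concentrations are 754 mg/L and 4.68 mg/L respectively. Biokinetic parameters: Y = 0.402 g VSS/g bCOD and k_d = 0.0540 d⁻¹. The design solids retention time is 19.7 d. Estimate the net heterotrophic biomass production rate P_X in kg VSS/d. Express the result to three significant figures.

The observed yield is Y_obs = Y/(1 + k_d·θ_c) = 0.402 / (1 + 0.0540 × 19.7) = 0.402 / 2.064 = 0.1948 g VSS per g bCOD removed.
Substrate removed = Q·(S₀ − S) = 12800 m³/d × (754 − 4.68) g/m³ = 9.59×10^6 g/d = 9591 kg/d.
Net biomass production P_X = Y_obs × Q·(S₀ − S) = 0.1948 × 9591 = 1868 kg VSS/d.

P_X ≈ 1870 kg VSS/d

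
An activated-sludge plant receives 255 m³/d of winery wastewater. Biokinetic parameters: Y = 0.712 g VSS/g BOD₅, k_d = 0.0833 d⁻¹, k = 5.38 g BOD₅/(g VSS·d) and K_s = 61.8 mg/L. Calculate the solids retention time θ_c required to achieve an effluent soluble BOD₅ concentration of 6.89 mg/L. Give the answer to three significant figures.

θ_c ≈ 3.32 d

From 1/θ_c = Y·k·S/(K_s + S) − k_d: Y·k·S/(K_s+S) = 0.712 × 5.38 × 6.89 / (61.8 + 6.89) = 0.3842 d⁻¹.
θ_c = 1/(μ − k_d) = 1/(0.3842 − 0.0833) = 1/0.3009 = 3.323 d.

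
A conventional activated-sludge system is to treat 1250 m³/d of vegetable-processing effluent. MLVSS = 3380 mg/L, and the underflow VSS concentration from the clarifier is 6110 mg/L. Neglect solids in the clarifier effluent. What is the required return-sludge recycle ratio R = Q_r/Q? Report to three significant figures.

R ≈ 1.24

Solids balance on the clarifier gives (1+R)X = R·X_r, so R = X/(X_r − X) = 3380 / (6110 − 3380) = 1.238.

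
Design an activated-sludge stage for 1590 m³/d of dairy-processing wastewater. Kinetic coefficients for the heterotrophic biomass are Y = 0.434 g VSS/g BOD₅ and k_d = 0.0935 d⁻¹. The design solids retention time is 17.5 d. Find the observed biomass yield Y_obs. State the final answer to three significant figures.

Y_obs ≈ 0.165 g VSS/g BOD₅

Correct the yield for decay: Y_obs = Y/(1 + k_d θ_c) = 0.434 / (1 + 0.0935 × 17.5) = 0.434 / 2.636 = 0.1646.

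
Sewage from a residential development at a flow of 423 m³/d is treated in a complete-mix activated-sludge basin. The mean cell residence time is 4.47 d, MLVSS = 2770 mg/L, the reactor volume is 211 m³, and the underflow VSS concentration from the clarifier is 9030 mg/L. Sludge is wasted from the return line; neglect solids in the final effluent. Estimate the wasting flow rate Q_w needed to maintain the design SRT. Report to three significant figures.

Q_w ≈ 14.5 m³/d

θ_c = V·X/(Q_w·X_r) when wasting from the recycle, so Q_w = V·X/(θ_c·X_r) = 211.0 × 2770 / (4.47 × 9030) = 14.48 m³/d.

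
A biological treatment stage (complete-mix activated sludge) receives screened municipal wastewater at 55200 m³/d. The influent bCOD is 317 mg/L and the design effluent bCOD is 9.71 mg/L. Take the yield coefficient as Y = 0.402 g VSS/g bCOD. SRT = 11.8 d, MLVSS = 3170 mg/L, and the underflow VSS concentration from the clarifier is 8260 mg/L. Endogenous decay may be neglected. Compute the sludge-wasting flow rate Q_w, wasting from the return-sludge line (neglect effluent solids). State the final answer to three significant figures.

V·X = Y·Q·ΔS·θ_c gives V = 0.402 × 55200 × (317 − 9.71) × 11.8 / 3170 = 25383 m³.
Q_w = (V·X)/(θ_c X_r) = 25383 × 3170 / (11.8 × 8260) = 825.5 m³/d.

Q_w ≈ 826 m³/d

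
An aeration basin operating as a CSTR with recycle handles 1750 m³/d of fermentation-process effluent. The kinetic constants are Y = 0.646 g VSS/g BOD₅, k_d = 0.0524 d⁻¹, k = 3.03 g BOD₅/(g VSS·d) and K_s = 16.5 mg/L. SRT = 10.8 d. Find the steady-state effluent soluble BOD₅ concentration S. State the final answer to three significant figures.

S ≈ 1.32 mg/L

For a completely mixed reactor with recycle the Lawrence–McCarty relation gives S = K_s·(1 + k_d·θ_c) / [θ_c·(Y·k − k_d) − 1] = 16.5 × (1 + 0.0524 × 10.8) / [10.8 × (0.646 × 3.03 − 0.0524) − 1] = 25.84 / 19.57 = 1.320 mg/L.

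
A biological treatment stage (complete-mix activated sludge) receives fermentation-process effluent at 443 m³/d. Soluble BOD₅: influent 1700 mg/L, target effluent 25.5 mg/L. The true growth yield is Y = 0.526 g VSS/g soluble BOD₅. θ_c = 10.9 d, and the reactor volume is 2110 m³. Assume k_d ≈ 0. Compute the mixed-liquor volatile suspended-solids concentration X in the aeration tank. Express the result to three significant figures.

From V·X = Y·Q·(S₀ − S)·θ_c (decay neglected): X = 0.526 × 443 × (1700 − 25.5) × 10.9 / 2110 = 2016 mg/L.

X ≈ 2020 mg/L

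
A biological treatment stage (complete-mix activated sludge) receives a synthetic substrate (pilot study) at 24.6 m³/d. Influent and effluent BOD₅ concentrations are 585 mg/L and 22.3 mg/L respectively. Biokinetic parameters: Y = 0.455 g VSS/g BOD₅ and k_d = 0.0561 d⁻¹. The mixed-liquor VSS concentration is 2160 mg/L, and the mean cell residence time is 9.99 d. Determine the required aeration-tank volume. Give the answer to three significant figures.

From the SRT design equation V = Y Q (S₀−S) θ_c / [X (1 + k_d θ_c)] = 0.455 × 24.6 × (585 − 22.3) × 9.99 / [2160 × (1 + 0.0561 × 9.99)] = 6.29×10^4 / 3371 = 18.67 m³.

V ≈ 18.7 m³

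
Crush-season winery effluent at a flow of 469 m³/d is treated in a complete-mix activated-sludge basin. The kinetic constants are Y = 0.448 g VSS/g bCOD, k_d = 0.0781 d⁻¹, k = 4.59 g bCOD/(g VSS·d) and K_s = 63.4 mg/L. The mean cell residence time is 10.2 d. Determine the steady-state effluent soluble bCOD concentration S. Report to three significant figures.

For a completely mixed reactor with recycle the Lawrence–McCarty relation gives S = K_s·(1 + k_d·θ_c) / [θ_c·(Y·k − k_d) − 1] = 63.4 × (1 + 0.0781 × 10.2) / [10.2 × (0.448 × 4.59 − 0.0781) − 1] = 113.9 / 19.18 = 5.939 mg/L.

S ≈ 5.94 mg/L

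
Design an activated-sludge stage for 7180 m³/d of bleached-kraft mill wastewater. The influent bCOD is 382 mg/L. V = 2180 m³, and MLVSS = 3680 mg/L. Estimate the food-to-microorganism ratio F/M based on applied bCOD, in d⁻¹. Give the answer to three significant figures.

F/M ≈ 0.342 d⁻¹

Food-to-microorganism ratio F/M = Q S₀ / (V X) = 7180 × 382 / (2180 × 3680) = 0.3419 d⁻¹.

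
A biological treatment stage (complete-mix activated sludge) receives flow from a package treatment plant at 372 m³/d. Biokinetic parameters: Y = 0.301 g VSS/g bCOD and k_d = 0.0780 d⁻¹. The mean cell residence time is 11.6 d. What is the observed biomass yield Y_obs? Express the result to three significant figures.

Y_obs ≈ 0.158 g VSS/g bCOD

The observed yield is Y_obs = Y/(1 + k_d·θ_c) = 0.301 / (1 + 0.0780 × 11.6) = 0.301 / 1.905 = 0.1580 g VSS per g bCOD removed.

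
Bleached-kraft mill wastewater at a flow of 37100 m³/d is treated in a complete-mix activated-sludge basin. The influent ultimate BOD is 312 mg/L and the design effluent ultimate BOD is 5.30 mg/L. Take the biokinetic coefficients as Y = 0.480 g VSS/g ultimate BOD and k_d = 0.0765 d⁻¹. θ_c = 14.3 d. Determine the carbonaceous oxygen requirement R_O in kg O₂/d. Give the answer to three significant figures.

R_O ≈ 7670 kg O₂/d

Observed yield with endogenous decay: Y_obs = Y / (1 + k_d·θ_c) = 0.480 / (1 + 0.0765 × 14.3) = 0.480 / 2.094 = 0.2292 g VSS/g ultimate BOD.
Mass of ultimate BOD removed per day: Q(S₀ − S) = 37100 × 306.7 g/m³ = 11379 kg/d.
P_X = Y_obs·Q·(S₀ − S) = 0.2292 × 11379 = 2608 kg VSS/d.
Carbonaceous O₂ demand = substrate oxidised − cell-mass equivalent = 11379 − 1.42 × 2608 = 7675 kg O₂/d.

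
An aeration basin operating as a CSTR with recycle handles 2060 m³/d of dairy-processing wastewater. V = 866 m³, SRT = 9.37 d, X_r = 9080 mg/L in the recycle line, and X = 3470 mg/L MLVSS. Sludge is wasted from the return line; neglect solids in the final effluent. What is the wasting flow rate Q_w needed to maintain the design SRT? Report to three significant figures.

Wasting from the return line (neglecting effluent solids): Q_w = V·X / (θ_c·X_r) = 866.0 × 3470 / (9.37 × 9080) = 35.32 m³/d.

Q_w ≈ 35.3 m³/d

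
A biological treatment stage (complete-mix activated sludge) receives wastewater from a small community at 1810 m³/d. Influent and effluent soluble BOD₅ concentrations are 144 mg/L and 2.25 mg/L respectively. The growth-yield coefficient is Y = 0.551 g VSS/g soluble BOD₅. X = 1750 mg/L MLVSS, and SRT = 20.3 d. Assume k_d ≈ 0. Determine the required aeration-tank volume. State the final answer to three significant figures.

V ≈ 1640 m³

Biomass mass balance (decay neglected): V·X = Y·Q·(S₀ − S)·θ_c, so V = 0.551 × 1810 × (144 − 2.25) × 20.3 / 1750 = 1640 m³.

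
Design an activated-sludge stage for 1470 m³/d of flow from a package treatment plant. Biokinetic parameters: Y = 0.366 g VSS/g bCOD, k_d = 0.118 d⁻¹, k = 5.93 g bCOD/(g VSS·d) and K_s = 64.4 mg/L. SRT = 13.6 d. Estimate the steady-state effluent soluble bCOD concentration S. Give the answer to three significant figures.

From the Monod/SRT balance for a CMAS, S = K_s·(1+k_d θ_c)/[θ_c·(Y k − k_d) − 1] = 64.4 × (1 + 0.118 × 13.6) / [13.6 × (0.366 × 5.93 − 0.118) − 1] = 167.7 / 26.91 = 6.233 mg/L.

S ≈ 6.23 mg/L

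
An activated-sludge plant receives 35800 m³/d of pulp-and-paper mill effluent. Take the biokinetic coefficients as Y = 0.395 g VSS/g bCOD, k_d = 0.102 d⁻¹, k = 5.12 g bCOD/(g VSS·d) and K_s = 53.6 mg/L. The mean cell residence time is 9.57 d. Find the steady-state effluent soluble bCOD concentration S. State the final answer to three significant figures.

For a completely mixed reactor with recycle the Lawrence–McCarty relation gives S = K_s·(1 + k_d·θ_c) / [θ_c·(Y·k − k_d) − 1] = 53.6 × (1 + 0.102 × 9.57) / [9.57 × (0.395 × 5.12 − 0.102) − 1] = 105.9 / 17.38 = 6.095 mg/L.

S ≈ 6.10 mg/L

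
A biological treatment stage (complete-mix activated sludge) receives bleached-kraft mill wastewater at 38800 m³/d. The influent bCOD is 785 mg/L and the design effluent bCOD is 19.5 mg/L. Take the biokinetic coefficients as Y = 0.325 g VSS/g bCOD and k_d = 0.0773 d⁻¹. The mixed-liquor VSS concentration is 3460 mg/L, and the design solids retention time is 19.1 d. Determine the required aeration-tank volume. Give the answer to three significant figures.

From the SRT design equation V = Y Q (S₀−S) θ_c / [X (1 + k_d θ_c)] = 0.325 × 38800 × (785 − 19.5) × 19.1 / [3460 × (1 + 0.0773 × 19.1)] = 1.84×10^8 / 8568 = 21517 m³.

V ≈ 21500 m³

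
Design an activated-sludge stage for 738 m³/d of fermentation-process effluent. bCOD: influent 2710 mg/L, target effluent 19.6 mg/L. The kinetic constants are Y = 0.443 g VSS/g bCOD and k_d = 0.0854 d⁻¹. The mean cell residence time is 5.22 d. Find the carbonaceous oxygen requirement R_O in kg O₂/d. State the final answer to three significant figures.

Observed yield with endogenous decay: Y_obs = Y / (1 + k_d·θ_c) = 0.443 / (1 + 0.0854 × 5.22) = 0.443 / 1.446 = 0.3064 g VSS/g bCOD.
Q·(S₀ − S) = 738 × (2710 − 19.6) × 10⁻³ = 1986 kg/d removed.
Net sludge production P_X = 0.3064 × 1986 = 608.4 kg VSS/d.
R_O = Q·(S₀ − S) − 1.42·P_X = 1986 − 1.42 × 608.4 = 1122 kg O₂/d.

R_O ≈ 1120 kg O₂/d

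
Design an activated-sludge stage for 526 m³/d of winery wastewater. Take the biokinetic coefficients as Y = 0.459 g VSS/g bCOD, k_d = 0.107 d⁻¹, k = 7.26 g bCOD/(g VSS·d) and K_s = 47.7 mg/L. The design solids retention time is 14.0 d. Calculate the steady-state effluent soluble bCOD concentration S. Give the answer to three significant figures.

S ≈ 2.70 mg/L

For a completely mixed reactor with recycle the Lawrence–McCarty relation gives S = K_s·(1 + k_d·θ_c) / [θ_c·(Y·k − k_d) − 1] = 47.7 × (1 + 0.107 × 14.0) / [14.0 × (0.459 × 7.26 − 0.107) − 1] = 119.2 / 44.15 = 2.699 mg/L.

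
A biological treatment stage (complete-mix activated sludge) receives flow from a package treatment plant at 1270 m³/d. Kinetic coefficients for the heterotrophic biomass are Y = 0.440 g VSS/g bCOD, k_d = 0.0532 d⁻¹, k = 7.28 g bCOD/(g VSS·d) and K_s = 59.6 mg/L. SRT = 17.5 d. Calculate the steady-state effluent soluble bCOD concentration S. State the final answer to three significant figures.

Effluent substrate depends only on kinetics and SRT: S = K_s(1 + k_d θ_c) / [θ_c(Yk − k_d) − 1] = 59.6 × (1 + 0.0532 × 17.5) / [17.5 × (0.440 × 7.28 − 0.0532) − 1] = 115.1 / 54.13 = 2.126 mg/L.

S ≈ 2.13 mg/L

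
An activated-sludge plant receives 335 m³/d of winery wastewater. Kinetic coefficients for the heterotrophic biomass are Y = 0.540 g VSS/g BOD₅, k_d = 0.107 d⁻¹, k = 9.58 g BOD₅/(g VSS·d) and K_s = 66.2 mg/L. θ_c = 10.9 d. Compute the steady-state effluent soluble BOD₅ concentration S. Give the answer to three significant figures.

S ≈ 2.64 mg/L

For a completely mixed reactor with recycle the Lawrence–McCarty relation gives S = K_s·(1 + k_d·θ_c) / [θ_c·(Y·k − k_d) − 1] = 66.2 × (1 + 0.107 × 10.9) / [10.9 × (0.540 × 9.58 − 0.107) − 1] = 143.4 / 54.22 = 2.645 mg/L.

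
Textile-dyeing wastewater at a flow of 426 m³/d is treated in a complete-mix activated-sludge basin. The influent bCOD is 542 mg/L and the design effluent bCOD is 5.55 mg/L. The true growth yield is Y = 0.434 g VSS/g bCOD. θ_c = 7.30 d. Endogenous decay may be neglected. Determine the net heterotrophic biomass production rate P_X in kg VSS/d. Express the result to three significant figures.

Since k_d ≈ 0, Y_obs = Y = 0.434 g VSS/g bCOD.
Q·(S₀ − S) = 426 × (542 − 5.55) × 10⁻³ = 228.5 kg/d removed.
So the net sludge growth is P_X = 0.4340 × 228.5 = 99.18 kg VSS/d.

P_X ≈ 99.2 kg VSS/d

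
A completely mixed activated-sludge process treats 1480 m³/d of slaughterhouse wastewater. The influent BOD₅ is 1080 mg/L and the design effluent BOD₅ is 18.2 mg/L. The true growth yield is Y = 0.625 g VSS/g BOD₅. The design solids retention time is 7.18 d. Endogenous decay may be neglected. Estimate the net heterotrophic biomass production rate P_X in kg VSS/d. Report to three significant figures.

P_X ≈ 982 kg VSS/d

No decay correction is needed, so Y_obs = Y = 0.625.
Substrate removed = Q·(S₀ − S) = 1480 m³/d × (1080 − 18.2) g/m³ = 1.57×10^6 g/d = 1571 kg/d.
Net biomass production P_X = Y_obs × Q·(S₀ − S) = 0.6250 × 1571 = 982.2 kg VSS/d.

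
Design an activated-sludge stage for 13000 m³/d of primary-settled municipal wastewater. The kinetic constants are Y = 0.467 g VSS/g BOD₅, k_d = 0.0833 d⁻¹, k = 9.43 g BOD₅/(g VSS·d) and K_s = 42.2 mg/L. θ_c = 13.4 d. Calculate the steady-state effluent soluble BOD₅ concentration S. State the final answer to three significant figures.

Effluent substrate depends only on kinetics and SRT: S = K_s(1 + k_d θ_c) / [θ_c(Yk − k_d) − 1] = 42.2 × (1 + 0.0833 × 13.4) / [13.4 × (0.467 × 9.43 − 0.0833) − 1] = 89.30 / 56.89 = 1.570 mg/L.

S ≈ 1.57 mg/L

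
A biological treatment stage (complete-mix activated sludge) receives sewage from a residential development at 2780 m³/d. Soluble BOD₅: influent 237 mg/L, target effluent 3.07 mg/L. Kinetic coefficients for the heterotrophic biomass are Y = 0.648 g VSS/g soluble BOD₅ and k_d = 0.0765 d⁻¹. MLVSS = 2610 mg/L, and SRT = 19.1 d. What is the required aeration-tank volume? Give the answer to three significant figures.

Steady-state biomass mass balance: V·X·(1 + k_d·θ_c) = Y·Q·(S₀ − S)·θ_c, so V = 0.648 × 2780 × (237 − 3.07) × 19.1 / [2610 × (1 + 0.0765 × 19.1)] = 8.05×10^6 / 6424 = 1253 m³.

V ≈ 1250 m³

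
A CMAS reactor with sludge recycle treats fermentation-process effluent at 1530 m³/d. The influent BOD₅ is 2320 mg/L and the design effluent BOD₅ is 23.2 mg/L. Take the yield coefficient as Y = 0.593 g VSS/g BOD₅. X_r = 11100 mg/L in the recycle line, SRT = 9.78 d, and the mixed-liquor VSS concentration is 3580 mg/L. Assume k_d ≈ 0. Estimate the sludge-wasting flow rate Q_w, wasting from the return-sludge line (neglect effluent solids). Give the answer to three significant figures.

Q_w ≈ 188 m³/d

Biomass mass balance (decay neglected): V·X = Y·Q·(S₀ − S)·θ_c, so V = 0.593 × 1530 × (2320 − 23.2) × 9.78 / 3580 = 5693 m³.
θ_c = V·X/(Q_w·X_r) when wasting from the recycle, so Q_w = V·X/(θ_c·X_r) = 5693 × 3580 / (9.78 × 11100) = 187.7 m³/d.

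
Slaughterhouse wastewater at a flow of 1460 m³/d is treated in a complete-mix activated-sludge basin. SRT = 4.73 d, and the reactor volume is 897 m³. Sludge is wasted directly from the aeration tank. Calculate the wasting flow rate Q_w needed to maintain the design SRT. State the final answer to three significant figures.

For wasting at MLVSS concentration, Q_w = V/θ_c = 897.0/4.73 = 189.6 m³/d.

Q_w ≈ 190 m³/d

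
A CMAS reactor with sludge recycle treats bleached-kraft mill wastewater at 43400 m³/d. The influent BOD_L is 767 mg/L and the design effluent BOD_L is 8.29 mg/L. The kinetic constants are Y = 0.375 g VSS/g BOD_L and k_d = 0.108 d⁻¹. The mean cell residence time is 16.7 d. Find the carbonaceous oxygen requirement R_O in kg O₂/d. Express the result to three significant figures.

R_O ≈ 26700 kg O₂/d

Observed yield with endogenous decay: Y_obs = Y / (1 + k_d·θ_c) = 0.375 / (1 + 0.108 × 16.7) = 0.375 / 2.804 = 0.1338 g VSS/g BOD_L.
ΔS = 767 − 8.29 = 758.7 mg/L, so the substrate removal rate is 43400 × 758.7/1000 = 32928 kg BOD_L/d.
Biomass synthesised: P_X = Y_obs × 32928 = 4404 kg VSS/d.
Carbonaceous O₂ demand = substrate oxidised − cell-mass equivalent = 32928 − 1.42 × 4404 = 26674 kg O₂/d.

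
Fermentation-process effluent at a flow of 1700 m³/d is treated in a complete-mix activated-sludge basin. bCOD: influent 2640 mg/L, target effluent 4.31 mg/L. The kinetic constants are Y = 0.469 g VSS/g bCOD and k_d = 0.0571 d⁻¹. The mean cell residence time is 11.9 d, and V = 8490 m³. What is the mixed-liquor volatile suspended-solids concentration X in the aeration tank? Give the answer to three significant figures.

Solving the biomass balance for X: X = Y Q (S₀−S) θ_c / [V (1+k_d θ_c)] = 0.469 × 1700 × (2640 − 4.31) × 11.9 / [8490 × (1 + 0.0571 × 11.9)] = 1754 mg/L.

X ≈ 1750 mg/L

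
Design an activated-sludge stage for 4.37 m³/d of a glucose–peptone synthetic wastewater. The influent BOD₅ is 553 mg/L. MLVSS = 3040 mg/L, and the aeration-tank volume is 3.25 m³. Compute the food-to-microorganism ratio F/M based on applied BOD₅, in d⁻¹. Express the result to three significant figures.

F/M ≈ 0.245 d⁻¹

Food-to-microorganism ratio F/M = Q S₀ / (V X) = 4.37 × 553 / (3.250 × 3040) = 0.2446 d⁻¹.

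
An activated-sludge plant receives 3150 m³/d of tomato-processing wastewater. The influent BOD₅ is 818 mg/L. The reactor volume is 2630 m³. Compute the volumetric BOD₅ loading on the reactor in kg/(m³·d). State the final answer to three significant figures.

L_v ≈ 0.980 kg BOD₅/(m³·d)

L_v = Q S₀ / V = 3150 × 818 × 10⁻³ / 2630 = 0.9797 kg/(m³·d).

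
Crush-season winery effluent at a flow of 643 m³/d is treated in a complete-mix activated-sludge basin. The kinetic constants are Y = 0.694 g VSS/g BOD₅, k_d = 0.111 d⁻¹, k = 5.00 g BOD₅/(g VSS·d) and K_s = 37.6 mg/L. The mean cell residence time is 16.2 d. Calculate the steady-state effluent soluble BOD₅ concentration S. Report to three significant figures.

S ≈ 1.97 mg/L

From the Monod/SRT balance for a CMAS, S = K_s·(1+k_d θ_c)/[θ_c·(Y k − k_d) − 1] = 37.6 × (1 + 0.111 × 16.2) / [16.2 × (0.694 × 5.00 − 0.111) − 1] = 105.2 / 53.42 = 1.970 mg/L.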